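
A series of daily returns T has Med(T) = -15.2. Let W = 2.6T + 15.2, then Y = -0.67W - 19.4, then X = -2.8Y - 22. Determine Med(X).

Med(X) = -13.30432

Med(W) = 2.6·(-15.2) + 15.2 = -24.32.
Med(Y) = (-0.67)·(-24.32) + (-19.4) = -3.1056.
Med(X) = (-2.8)·(-3.1056) + (-22) = -13.30432.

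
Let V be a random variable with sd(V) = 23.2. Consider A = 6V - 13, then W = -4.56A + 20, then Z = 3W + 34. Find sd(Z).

sd(A) = |6|·23.2 = 139.2.
sd(W) = |-4.56|·139.2 = 634.752.
sd(Z) = |3|·634.752 = 1904.256.

sd(Z) = 1904.256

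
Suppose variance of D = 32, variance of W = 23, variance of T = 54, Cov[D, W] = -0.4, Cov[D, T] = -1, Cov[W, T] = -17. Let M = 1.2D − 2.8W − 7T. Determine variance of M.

variance of M = 2225.488

variance of M = a²·variance of D + b²·variance of W + c²·variance of T + 2ab·Cov[D, W] + 2ac·Cov[D, T] + 2bc·Cov[W, T], with a = 1.2, b = -2.8, c = -7.
= 46.08 + 180.32 + 2646 + 2.688 + 16.8 + (-666.4)
= 2225.488.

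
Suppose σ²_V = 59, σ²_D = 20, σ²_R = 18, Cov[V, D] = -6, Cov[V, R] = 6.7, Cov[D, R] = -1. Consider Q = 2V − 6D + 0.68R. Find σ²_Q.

σ²_Q = 1134.7072

σ²_Q = a²·σ²_V + b²·σ²_D + c²·σ²_R + 2ab·Cov[V, D] + 2ac·Cov[V, R] + 2bc·Cov[D, R], with a = 2, b = -6, c = 0.68.
= 236 + 720 + 8.3232 + 144 + 18.224 + 8.16
= 1134.7072.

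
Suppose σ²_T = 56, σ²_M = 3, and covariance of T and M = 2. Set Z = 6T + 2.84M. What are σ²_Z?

σ²_Z = a²·σ²_T + b²·σ²_M + 2ab·covariance of T and M with a = 6, b = 2.84.
= 6²·56 + 2.84²·3 + 2·6·2.84·2
= 2016 + 24.1968 + 68.16 = 2108.3568.

σ²_Z = 2108.3568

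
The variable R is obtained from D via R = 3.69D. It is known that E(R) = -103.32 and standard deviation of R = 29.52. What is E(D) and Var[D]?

E(D) = -28, Var[D] = 64

From R = 3.69D: E(R) = a·E(D) + b, so E(D) = (E(R) − b)/a = (-103.32 − 0)/3.69 = -28.
Var[R] = 29.52² = 871.4304.
Var[R] = a²·Var[D], so Var[D] = 871.4304/3.69² = 64.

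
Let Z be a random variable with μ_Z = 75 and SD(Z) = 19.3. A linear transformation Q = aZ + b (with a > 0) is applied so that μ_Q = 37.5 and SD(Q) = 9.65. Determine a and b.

a = 0.5, b = 0

SD(Q) = a·SD(Z) (a > 0), so a = 9.65/19.3 = 0.5.
μ_Q = a·μ_Z + b, so b = 37.5 − 0.5·75 = 0.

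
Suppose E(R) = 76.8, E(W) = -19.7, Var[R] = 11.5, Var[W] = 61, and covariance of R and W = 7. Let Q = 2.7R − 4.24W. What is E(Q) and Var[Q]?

E(Q) = 2.7·E(R) + (-4.24)·E(W) = 2.7·76.8 + (-4.24)·(-19.7) = 290.888.
Var[Q] = a²·Var[R] + b²·Var[W] + 2ab·covariance of R and W with a = 2.7, b = -4.24.
= 2.7²·11.5 + (-4.24)²·61 + 2·2.7·(-4.24)·7
= 83.835 + 1096.6336 + (-160.272) = 1020.1966.

E(Q) = 290.888, Var[Q] = 1020.1966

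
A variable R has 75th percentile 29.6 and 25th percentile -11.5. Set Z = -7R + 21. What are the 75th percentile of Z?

Since a = -7 < 0 the transformation is decreasing, reversing order: the 75th percentile of Z corresponds to the 25th percentile of R.
So P_{75}(Z) = a·P_{25}(R) + b = (-7)·(-11.5) + 21 = 101.5.

75th percentile of Z = 101.5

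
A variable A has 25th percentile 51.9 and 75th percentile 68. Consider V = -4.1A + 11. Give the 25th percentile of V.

25th percentile of V = -267.8

Since a = -4.1 < 0 the transformation is decreasing, reversing order: the 25th percentile of V corresponds to the 75th percentile of A.
So P_{25}(V) = a·P_{75}(A) + b = (-4.1)·68 + 11 = -267.8.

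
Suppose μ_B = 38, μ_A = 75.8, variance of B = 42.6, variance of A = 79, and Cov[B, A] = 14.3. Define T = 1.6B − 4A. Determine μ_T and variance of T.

μ_T = -242.4, variance of T = 1190.016

μ_T = 1.6·μ_B + (-4)·μ_A = 1.6·38 + (-4)·75.8 = -242.4.
variance of T = a²·variance of B + b²·variance of A + 2ab·Cov[B, A] with a = 1.6, b = -4.
= 1.6²·42.6 + (-4)²·79 + 2·1.6·(-4)·14.3
= 109.056 + 1264 + (-183.04) = 1190.016.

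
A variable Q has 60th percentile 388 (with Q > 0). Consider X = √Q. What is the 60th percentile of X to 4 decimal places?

60th percentile of X = 19.6977

√Q is increasing, so P_{60}(X) = g(P_{60}(Q)) ≈ 19.6977.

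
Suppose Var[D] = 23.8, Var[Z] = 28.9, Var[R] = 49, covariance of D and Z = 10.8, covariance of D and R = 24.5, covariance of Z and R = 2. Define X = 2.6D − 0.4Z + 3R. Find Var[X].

Var[X] = 961.448

Var[X] = a²·Var[D] + b²·Var[Z] + c²·Var[R] + 2ab·covariance of D and Z + 2ac·covariance of D and R + 2bc·covariance of Z and R, with a = 2.6, b = -0.4, c = 3.
= 160.888 + 4.624 + 441 + (-22.464) + 382.2 + (-4.8)
= 961.448.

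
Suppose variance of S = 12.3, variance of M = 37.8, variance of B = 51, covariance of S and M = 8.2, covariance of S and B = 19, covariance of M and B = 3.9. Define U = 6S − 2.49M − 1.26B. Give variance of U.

variance of U = a²·variance of S + b²·variance of M + c²·variance of B + 2ab·covariance of S and M + 2ac·covariance of S and B + 2bc·covariance of M and B, with a = 6, b = -2.49, c = -1.26.
= 442.8 + 234.36378 + 80.9676 + (-245.016) + (-287.28) + 24.47172
= 250.3071.

variance of U = 250.3071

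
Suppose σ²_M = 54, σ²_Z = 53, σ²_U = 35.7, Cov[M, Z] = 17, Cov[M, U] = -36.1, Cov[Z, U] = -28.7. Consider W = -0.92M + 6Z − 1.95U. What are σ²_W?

σ²_W = a²·σ²_M + b²·σ²_Z + c²·σ²_U + 2ab·Cov[M, Z] + 2ac·Cov[M, U] + 2bc·Cov[Z, U], with a = -0.92, b = 6, c = -1.95.
= 45.7056 + 1908 + 135.74925 + (-187.68) + (-129.5268) + 671.58
= 2443.82805.

σ²_W = 2443.82805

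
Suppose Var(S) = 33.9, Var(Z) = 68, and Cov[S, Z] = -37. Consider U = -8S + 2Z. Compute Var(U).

Var(U) = 3625.6

Var(U) = a²·Var(S) + b²·Var(Z) + 2ab·Cov[S, Z] with a = -8, b = 2.
= (-8)²·33.9 + 2²·68 + 2·(-8)·2·(-37)
= 2169.6 + 272 + 1184 = 3625.6.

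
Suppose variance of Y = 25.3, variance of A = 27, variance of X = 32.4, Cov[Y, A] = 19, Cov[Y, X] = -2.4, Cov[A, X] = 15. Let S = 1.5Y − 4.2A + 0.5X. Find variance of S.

variance of S = a²·variance of Y + b²·variance of A + c²·variance of X + 2ab·Cov[Y, A] + 2ac·Cov[Y, X] + 2bc·Cov[A, X], with a = 1.5, b = -4.2, c = 0.5.
= 56.925 + 476.28 + 8.1 + (-239.4) + (-3.6) + (-63)
= 235.305.

variance of S = 235.305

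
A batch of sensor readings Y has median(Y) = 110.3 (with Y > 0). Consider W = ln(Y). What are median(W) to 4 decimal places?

ln(Y) is monotone on this domain, so median(W) = ln(110.3) ≈ 4.7032.

median(W) = 4.7032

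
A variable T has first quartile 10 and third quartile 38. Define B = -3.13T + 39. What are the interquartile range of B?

IQR of T = Q3 − Q1 = 38 − 10 = 28.
Under B = aT + b, IQR(B) = |a|·IQR(T) = |-3.13|·28 = 87.64 (shifts cancel; spread scales by |a|).

IQR(B) = 87.64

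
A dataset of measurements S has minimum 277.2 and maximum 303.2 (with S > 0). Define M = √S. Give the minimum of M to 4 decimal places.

min(M) = 16.6493

√S is increasing on this domain, so min(M) comes from min(S) = 277.2: min(M) = √(277.2) ≈ 16.6493.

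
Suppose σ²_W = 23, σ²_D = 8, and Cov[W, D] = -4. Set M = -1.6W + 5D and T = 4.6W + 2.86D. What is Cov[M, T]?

By bilinearity, Cov[M, T] = ac·σ²_W + bd·σ²_D + (ad+bc)·Cov[W, D], with a=-1.6, b=5, c=4.6, d=2.86.
ac·σ²_W = (-1.6)·4.6·23 = -169.28
bd·σ²_D = 5·2.86·8 = 114.4
(ad+bc)·Cov[W, D] = (18.424)·(-4) = -73.696
Cov[M, T] = -169.28 + 114.4 + (-73.696) = -128.576.

Cov[M, T] = -128.576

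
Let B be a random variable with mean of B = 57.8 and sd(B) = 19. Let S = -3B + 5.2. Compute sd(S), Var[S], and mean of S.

sd(S) = 57, Var[S] = 3249, mean of S = -168.2

S = -3B + 5.2 is linear with a = -3, b = 5.2.
sd(S) = |a|·sd(B) = |-3|·19 = 57.
Var[B] = 19² = 361.
Var[S] = a²·Var[B] = (-3)²·361 = 3249 (the additive constant 5.2 does not affect variance).
mean of S = a·mean of B + b = (-3)·57.8 + 5.2 = -168.2.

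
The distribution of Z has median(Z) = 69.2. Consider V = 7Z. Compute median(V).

A linear map preserves order up to sign, so median(V) = a·median(Z) + b = 7·69.2 = 484.4.

median(V) = 484.4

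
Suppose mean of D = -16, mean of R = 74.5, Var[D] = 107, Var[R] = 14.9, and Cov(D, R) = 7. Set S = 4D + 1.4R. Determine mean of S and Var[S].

mean of S = 40.3, Var[S] = 1819.604

mean of S = 4·mean of D + 1.4·mean of R = 4·(-16) + 1.4·74.5 = 40.3.
Var[S] = a²·Var[D] + b²·Var[R] + 2ab·Cov(D, R) with a = 4, b = 1.4.
= 4²·107 + 1.4²·14.9 + 2·4·1.4·7
= 1712 + 29.204 + 78.4 = 1819.604.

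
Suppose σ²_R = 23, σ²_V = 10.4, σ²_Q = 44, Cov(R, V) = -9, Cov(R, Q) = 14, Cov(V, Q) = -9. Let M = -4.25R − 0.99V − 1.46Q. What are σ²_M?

σ²_M = a²·σ²_R + b²·σ²_V + c²·σ²_Q + 2ab·Cov(R, V) + 2ac·Cov(R, Q) + 2bc·Cov(V, Q), with a = -4.25, b = -0.99, c = -1.46.
= 415.4375 + 10.19304 + 93.7904 + (-75.735) + 173.74 + (-26.0172)
= 591.40874.

σ²_M = 591.40874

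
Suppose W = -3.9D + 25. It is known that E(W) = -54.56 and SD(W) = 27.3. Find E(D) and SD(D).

E(D) = 20.4, SD(D) = 7

From W = -3.9D + 25: E(W) = a·E(D) + b, so E(D) = (E(W) − b)/a = (-54.56 − 25)/(-3.9) = 20.4.
SD(W) = |a|·SD(D), so SD(D) = 27.3/|-3.9| = 7.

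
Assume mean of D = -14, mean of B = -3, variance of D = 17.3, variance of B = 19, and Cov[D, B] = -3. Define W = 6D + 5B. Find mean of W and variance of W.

mean of W = 6·mean of D + 5·mean of B = 6·(-14) + 5·(-3) = -99.
variance of W = a²·variance of D + b²·variance of B + 2ab·Cov[D, B] with a = 6, b = 5.
= 6²·17.3 + 5²·19 + 2·6·5·(-3)
= 622.8 + 475 + (-180) = 917.8.

mean of W = -99, variance of W = 917.8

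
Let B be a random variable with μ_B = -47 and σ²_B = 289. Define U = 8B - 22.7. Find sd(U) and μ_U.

sd(U) = 136, μ_U = -398.7

U = 8B - 22.7 is linear with a = 8, b = -22.7.
sd(B) = √289 = 17.
sd(U) = |a|·sd(B) = |8|·17 = 136.
μ_U = a·μ_B + b = 8·(-47) + (-22.7) = -398.7.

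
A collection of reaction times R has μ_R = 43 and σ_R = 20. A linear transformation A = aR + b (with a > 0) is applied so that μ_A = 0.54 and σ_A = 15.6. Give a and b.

a = 0.78, b = -33

σ_A = a·σ_R (a > 0), so a = 15.6/20 = 0.78.
μ_A = a·μ_R + b, so b = 0.54 − 0.78·43 = -33.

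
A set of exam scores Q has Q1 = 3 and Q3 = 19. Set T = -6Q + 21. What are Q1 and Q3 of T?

a = -6 < 0 reverses order: Q1(T) comes from Q3(Q), Q3(T) from Q1(Q).
Q1(T) = (-6)·19 + 21 = -93; Q3(T) = (-6)·3 + 21 = 3.

Q1(T) = -93, Q3(T) = 3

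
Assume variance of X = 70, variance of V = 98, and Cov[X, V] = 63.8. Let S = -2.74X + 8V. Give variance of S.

variance of S = a²·variance of X + b²·variance of V + 2ab·Cov[X, V] with a = -2.74, b = 8.
= (-2.74)²·70 + 8²·98 + 2·(-2.74)·8·63.8
= 525.532 + 6272 + (-2796.992) = 4000.54.

variance of S = 4000.54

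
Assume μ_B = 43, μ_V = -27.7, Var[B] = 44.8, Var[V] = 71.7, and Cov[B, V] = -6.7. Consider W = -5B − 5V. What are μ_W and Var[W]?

μ_W = (-5)·μ_B + (-5)·μ_V = (-5)·43 + (-5)·(-27.7) = -76.5.
Var[W] = a²·Var[B] + b²·Var[V] + 2ab·Cov[B, V] with a = -5, b = -5.
= (-5)²·44.8 + (-5)²·71.7 + 2·(-5)·(-5)·(-6.7)
= 1120 + 1792.5 + (-335) = 2577.5.

μ_W = -76.5, Var[W] = 2577.5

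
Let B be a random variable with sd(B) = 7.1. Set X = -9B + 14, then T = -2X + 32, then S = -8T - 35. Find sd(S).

sd(X) = |-9|·7.1 = 63.9.
sd(T) = |-2|·63.9 = 127.8.
sd(S) = |-8|·127.8 = 1022.4.

sd(S) = 1022.4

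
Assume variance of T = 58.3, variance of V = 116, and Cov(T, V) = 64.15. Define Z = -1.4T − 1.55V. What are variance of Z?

variance of Z = a²·variance of T + b²·variance of V + 2ab·Cov(T, V) with a = -1.4, b = -1.55.
= (-1.4)²·58.3 + (-1.55)²·116 + 2·(-1.4)·(-1.55)·64.15
= 114.268 + 278.69 + 278.411 = 671.369.

variance of Z = 671.369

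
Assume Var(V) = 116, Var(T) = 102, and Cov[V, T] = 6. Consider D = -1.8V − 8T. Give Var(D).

Var(D) = a²·Var(V) + b²·Var(T) + 2ab·Cov[V, T] with a = -1.8, b = -8.
= (-1.8)²·116 + (-8)²·102 + 2·(-1.8)·(-8)·6
= 375.84 + 6528 + 172.8 = 7076.64.

Var(D) = 7076.64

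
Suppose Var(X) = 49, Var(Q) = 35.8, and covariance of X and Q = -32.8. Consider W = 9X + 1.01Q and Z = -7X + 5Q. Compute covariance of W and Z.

By bilinearity, covariance of W and Z = ac·Var(X) + bd·Var(Q) + (ad+bc)·covariance of X and Q, with a=9, b=1.01, c=-7, d=5.
ac·Var(X) = 9·(-7)·49 = -3087
bd·Var(Q) = 1.01·5·35.8 = 180.79
(ad+bc)·covariance of X and Q = (37.93)·(-32.8) = -1244.104
covariance of W and Z = -3087 + 180.79 + (-1244.104) = -4150.314.

covariance of W and Z = -4150.314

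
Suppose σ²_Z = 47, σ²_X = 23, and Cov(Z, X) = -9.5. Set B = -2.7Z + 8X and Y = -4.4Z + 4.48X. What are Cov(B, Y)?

By bilinearity, Cov(B, Y) = ac·σ²_Z + bd·σ²_X + (ad+bc)·Cov(Z, X), with a=-2.7, b=8, c=-4.4, d=4.48.
ac·σ²_Z = (-2.7)·(-4.4)·47 = 558.36
bd·σ²_X = 8·4.48·23 = 824.32
(ad+bc)·Cov(Z, X) = (-47.296)·(-9.5) = 449.312
Cov(B, Y) = 558.36 + 824.32 + 449.312 = 1831.992.

Cov(B, Y) = 1831.992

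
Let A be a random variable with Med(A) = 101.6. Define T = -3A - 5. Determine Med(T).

Med(T) = -309.8

A linear map preserves order up to sign, so Med(T) = a·Med(A) + b = (-3)·101.6 + (-5) = -309.8.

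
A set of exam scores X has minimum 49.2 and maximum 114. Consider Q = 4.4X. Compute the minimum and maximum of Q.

min(Q) = 216.48, max(Q) = 501.6

a = 4.4 > 0, so min(Q) = a·min(X)+b = 4.4·49.2 = 216.48 and max(Q) = 4.4·114 = 501.6.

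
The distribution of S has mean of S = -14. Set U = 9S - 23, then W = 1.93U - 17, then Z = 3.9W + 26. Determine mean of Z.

mean of U = 9·(-14) + (-23) = -149.
mean of W = 1.93·(-149) + (-17) = -304.57.
mean of Z = 3.9·(-304.57) + 26 = -1161.823.

mean of Z = -1161.823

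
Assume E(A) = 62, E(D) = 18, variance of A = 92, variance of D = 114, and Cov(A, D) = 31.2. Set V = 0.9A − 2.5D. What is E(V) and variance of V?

E(V) = 0.9·E(A) + (-2.5)·E(D) = 0.9·62 + (-2.5)·18 = 10.8.
variance of V = a²·variance of A + b²·variance of D + 2ab·Cov(A, D) with a = 0.9, b = -2.5.
= 0.9²·92 + (-2.5)²·114 + 2·0.9·(-2.5)·31.2
= 74.52 + 712.5 + (-140.4) = 646.62.

E(V) = 10.8, variance of V = 646.62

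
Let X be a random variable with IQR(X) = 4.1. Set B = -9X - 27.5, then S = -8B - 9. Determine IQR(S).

IQR(B) = |-9|·4.1 = 36.9.
IQR(S) = |-8|·36.9 = 295.2.

IQR(S) = 295.2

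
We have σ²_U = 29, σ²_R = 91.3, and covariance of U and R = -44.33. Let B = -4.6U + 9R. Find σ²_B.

σ²_B = a²·σ²_U + b²·σ²_R + 2ab·covariance of U and R with a = -4.6, b = 9.
= (-4.6)²·29 + 9²·91.3 + 2·(-4.6)·9·(-44.33)
= 613.64 + 7395.3 + 3670.524 = 11679.464.

σ²_B = 11679.464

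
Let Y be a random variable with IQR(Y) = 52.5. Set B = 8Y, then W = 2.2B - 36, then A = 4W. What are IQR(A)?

IQR(B) = |8|·52.5 = 420.
IQR(W) = |2.2|·420 = 924.
IQR(A) = |4|·924 = 3696.

IQR(A) = 3696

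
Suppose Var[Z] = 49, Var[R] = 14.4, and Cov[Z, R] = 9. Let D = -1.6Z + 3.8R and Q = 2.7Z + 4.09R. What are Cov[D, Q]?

By bilinearity, Cov[D, Q] = ac·Var[Z] + bd·Var[R] + (ad+bc)·Cov[Z, R], with a=-1.6, b=3.8, c=2.7, d=4.09.
ac·Var[Z] = (-1.6)·2.7·49 = -211.68
bd·Var[R] = 3.8·4.09·14.4 = 223.8048
(ad+bc)·Cov[Z, R] = (3.716)·9 = 33.444
Cov[D, Q] = -211.68 + 223.8048 + 33.444 = 45.5688.

Cov[D, Q] = 45.5688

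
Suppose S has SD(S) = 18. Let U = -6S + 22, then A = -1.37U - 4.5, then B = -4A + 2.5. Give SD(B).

SD(B) = 591.84

SD(U) = |-6|·18 = 108.
SD(A) = |-1.37|·108 = 147.96.
SD(B) = |-4|·147.96 = 591.84.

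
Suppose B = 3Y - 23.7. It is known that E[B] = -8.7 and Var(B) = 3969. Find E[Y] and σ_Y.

E[Y] = 5, σ_Y = 21

From B = 3Y - 23.7: E[B] = a·E[Y] + b, so E[Y] = (E[B] − b)/a = (-8.7 − (-23.7))/3 = 5.
σ_B = √3969 = 63.
σ_B = |a|·σ_Y, so σ_Y = 63/|3| = 21.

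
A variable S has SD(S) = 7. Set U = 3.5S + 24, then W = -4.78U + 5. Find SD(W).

SD(W) = 117.11

SD(U) = |3.5|·7 = 24.5.
SD(W) = |-4.78|·24.5 = 117.11.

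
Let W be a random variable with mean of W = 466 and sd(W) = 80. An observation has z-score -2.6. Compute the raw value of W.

W = mean of W + z·sd(W) = 466 + (-2.6)·80 = 258.

W = 258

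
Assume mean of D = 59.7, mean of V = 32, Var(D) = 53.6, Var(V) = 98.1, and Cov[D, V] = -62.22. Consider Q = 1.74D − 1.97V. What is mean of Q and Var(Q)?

mean of Q = 40.838, Var(Q) = 969.551082

mean of Q = 1.74·mean of D + (-1.97)·mean of V = 1.74·59.7 + (-1.97)·32 = 40.838.
Var(Q) = a²·Var(D) + b²·Var(V) + 2ab·Cov[D, V] with a = 1.74, b = -1.97.
= 1.74²·53.6 + (-1.97)²·98.1 + 2·1.74·(-1.97)·(-62.22)
= 162.27936 + 380.71629 + 426.555432 = 969.551082.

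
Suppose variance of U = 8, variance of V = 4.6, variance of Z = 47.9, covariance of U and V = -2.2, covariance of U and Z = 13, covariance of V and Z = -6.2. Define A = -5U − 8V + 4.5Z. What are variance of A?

variance of A = a²·variance of U + b²·variance of V + c²·variance of Z + 2ab·covariance of U and V + 2ac·covariance of U and Z + 2bc·covariance of V and Z, with a = -5, b = -8, c = 4.5.
= 200 + 294.4 + 969.975 + (-176) + (-585) + 446.4
= 1149.775.

variance of A = 1149.775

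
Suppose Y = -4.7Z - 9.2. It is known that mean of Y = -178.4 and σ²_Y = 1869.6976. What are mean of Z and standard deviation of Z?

mean of Z = 36, standard deviation of Z = 9.2

From Y = -4.7Z - 9.2: mean of Y = a·mean of Z + b, so mean of Z = (mean of Y − b)/a = (-178.4 − (-9.2))/(-4.7) = 36.
standard deviation of Y = √1869.6976 = 43.24.
standard deviation of Y = |a|·standard deviation of Z, so standard deviation of Z = 43.24/|-4.7| = 9.2.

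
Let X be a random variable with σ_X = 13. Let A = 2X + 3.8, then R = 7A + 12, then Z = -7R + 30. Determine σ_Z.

σ_Z = 1274

σ_A = |2|·13 = 26.
σ_R = |7|·26 = 182.
σ_Z = |-7|·182 = 1274.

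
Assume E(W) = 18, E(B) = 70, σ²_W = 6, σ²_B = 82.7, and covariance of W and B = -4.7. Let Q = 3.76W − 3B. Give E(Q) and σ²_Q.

E(Q) = -142.32, σ²_Q = 935.1576

E(Q) = 3.76·E(W) + (-3)·E(B) = 3.76·18 + (-3)·70 = -142.32.
σ²_Q = a²·σ²_W + b²·σ²_B + 2ab·covariance of W and B with a = 3.76, b = -3.
= 3.76²·6 + (-3)²·82.7 + 2·3.76·(-3)·(-4.7)
= 84.8256 + 744.3 + 106.032 = 935.1576.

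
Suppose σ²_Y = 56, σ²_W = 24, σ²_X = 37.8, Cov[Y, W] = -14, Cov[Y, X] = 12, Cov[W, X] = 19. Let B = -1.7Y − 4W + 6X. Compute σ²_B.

σ²_B = 559.44

σ²_B = a²·σ²_Y + b²·σ²_W + c²·σ²_X + 2ab·Cov[Y, W] + 2ac·Cov[Y, X] + 2bc·Cov[W, X], with a = -1.7, b = -4, c = 6.
= 161.84 + 384 + 1360.8 + (-190.4) + (-244.8) + (-912)
= 559.44.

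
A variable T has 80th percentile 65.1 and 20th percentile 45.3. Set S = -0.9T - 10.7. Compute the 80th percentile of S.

Since a = -0.9 < 0 the transformation is decreasing, reversing order: the 80th percentile of S corresponds to the 20th percentile of T.
So P_{80}(S) = a·P_{20}(T) + b = (-0.9)·45.3 + (-10.7) = -51.47.

80th percentile of S = -51.47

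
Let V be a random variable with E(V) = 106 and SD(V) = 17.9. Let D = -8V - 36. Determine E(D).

E(D) = -884

D = -8V - 36 is linear with a = -8, b = -36.
E(D) = a·E(V) + b = (-8)·106 + (-36) = -884.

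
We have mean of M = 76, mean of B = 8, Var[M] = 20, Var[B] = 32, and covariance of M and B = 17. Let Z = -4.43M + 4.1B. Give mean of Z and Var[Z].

mean of Z = (-4.43)·mean of M + 4.1·mean of B = (-4.43)·76 + 4.1·8 = -303.88.
Var[Z] = a²·Var[M] + b²·Var[B] + 2ab·covariance of M and B with a = -4.43, b = 4.1.
= (-4.43)²·20 + 4.1²·32 + 2·(-4.43)·4.1·17
= 392.498 + 537.92 + (-617.542) = 312.876.

mean of Z = -303.88, Var[Z] = 312.876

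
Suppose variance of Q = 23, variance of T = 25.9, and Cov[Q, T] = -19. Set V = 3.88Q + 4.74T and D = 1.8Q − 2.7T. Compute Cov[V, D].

Cov[V, D] = -133.9002

By bilinearity, Cov[V, D] = ac·variance of Q + bd·variance of T + (ad+bc)·Cov[Q, T], with a=3.88, b=4.74, c=1.8, d=-2.7.
ac·variance of Q = 3.88·1.8·23 = 160.632
bd·variance of T = 4.74·(-2.7)·25.9 = -331.4682
(ad+bc)·Cov[Q, T] = (-1.944)·(-19) = 36.936
Cov[V, D] = 160.632 + (-331.4682) + 36.936 = -133.9002.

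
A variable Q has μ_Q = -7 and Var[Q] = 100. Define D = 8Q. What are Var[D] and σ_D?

Var[D] = 6400, σ_D = 80

D = 8Q is linear with a = 8, b = 0.
Var[D] = a²·Var[Q] = 8²·100 = 6400.
σ_Q = √100 = 10.
σ_D = |a|·σ_Q = |8|·10 = 80.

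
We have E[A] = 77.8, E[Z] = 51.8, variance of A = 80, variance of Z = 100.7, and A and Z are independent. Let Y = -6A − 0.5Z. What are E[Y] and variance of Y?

E[Y] = -492.7, variance of Y = 2905.175

E[Y] = (-6)·E[A] + (-0.5)·E[Z] = (-6)·77.8 + (-0.5)·51.8 = -492.7.
variance of Y = a²·variance of A + b²·variance of Z + 2ab·Cov(A, Z) with a = -6, b = -0.5.
Independence gives Cov(A, Z) = 0.
= (-6)²·80 + (-0.5)²·100.7 + 2·(-6)·(-0.5)·0
= 2880 + 25.175 + 0 = 2905.175.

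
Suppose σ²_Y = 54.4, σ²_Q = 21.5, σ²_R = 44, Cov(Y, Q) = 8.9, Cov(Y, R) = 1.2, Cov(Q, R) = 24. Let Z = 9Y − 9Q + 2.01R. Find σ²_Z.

σ²_Z = a²·σ²_Y + b²·σ²_Q + c²·σ²_R + 2ab·Cov(Y, Q) + 2ac·Cov(Y, R) + 2bc·Cov(Q, R), with a = 9, b = -9, c = 2.01.
= 4406.4 + 1741.5 + 177.7644 + (-1441.8) + 43.416 + (-868.32)
= 4058.9604.

σ²_Z = 4058.9604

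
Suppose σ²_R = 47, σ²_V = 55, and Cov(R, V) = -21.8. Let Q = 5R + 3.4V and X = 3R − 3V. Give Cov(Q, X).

Cov(Q, X) = 248.64

By bilinearity, Cov(Q, X) = ac·σ²_R + bd·σ²_V + (ad+bc)·Cov(R, V), with a=5, b=3.4, c=3, d=-3.
ac·σ²_R = 5·3·47 = 705
bd·σ²_V = 3.4·(-3)·55 = -561
(ad+bc)·Cov(R, V) = (-4.8)·(-21.8) = 104.64
Cov(Q, X) = 705 + (-561) + 104.64 = 248.64.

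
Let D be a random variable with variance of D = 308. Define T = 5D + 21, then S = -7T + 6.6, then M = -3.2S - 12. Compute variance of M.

variance of T = 5²·308 = 7700.
variance of S = (-7)²·7700 = 377300.
variance of M = (-3.2)²·377300 = 3863552.

variance of M = 3863552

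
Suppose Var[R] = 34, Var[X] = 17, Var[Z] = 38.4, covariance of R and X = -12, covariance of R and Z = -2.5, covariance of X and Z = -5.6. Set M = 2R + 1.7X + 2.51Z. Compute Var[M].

Var[M] = a²·Var[R] + b²·Var[X] + c²·Var[Z] + 2ab·covariance of R and X + 2ac·covariance of R and Z + 2bc·covariance of X and Z, with a = 2, b = 1.7, c = 2.51.
= 136 + 49.13 + 241.92384 + (-81.6) + (-25.1) + (-47.7904)
= 272.56344.

Var[M] = 272.56344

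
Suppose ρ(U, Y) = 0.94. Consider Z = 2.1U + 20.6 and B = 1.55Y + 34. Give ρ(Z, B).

ρ(Z, B) = 0.94

Linear rescalings preserve correlation up to sign; here the slopes 2.1 and 1.55 have the same sign, so ρ(Z, B) = ρ(U, Y) = 0.94.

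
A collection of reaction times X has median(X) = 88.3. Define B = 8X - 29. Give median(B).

median(B) = 677.4

A linear map preserves order up to sign, so median(B) = a·median(X) + b = 8·88.3 + (-29) = 677.4.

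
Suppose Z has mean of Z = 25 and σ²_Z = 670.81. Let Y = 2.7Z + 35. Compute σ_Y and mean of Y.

σ_Y = 69.93, mean of Y = 102.5

Y = 2.7Z + 35 is linear with a = 2.7, b = 35.
σ_Z = √670.81 = 25.9.
σ_Y = |a|·σ_Z = |2.7|·25.9 = 69.93.
mean of Y = a·mean of Z + b = 2.7·25 + 35 = 102.5.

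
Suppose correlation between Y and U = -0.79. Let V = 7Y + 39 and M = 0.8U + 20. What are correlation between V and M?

Linear rescalings preserve correlation up to sign; here the slopes 7 and 0.8 have the same sign, so correlation between V and M = correlation between Y and U = -0.79.

correlation between V and M = -0.79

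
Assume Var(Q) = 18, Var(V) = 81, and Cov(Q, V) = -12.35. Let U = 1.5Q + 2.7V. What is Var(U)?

Var(U) = 530.955

Var(U) = a²·Var(Q) + b²·Var(V) + 2ab·Cov(Q, V) with a = 1.5, b = 2.7.
= 1.5²·18 + 2.7²·81 + 2·1.5·2.7·(-12.35)
= 40.5 + 590.49 + (-100.035) = 530.955.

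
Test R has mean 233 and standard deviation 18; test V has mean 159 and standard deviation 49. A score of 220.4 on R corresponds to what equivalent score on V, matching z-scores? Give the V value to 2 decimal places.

V = 124.70

z = (220.4 − 233)/18 = -0.7.
V = 159 + z·49 = 159 + (220.4 − 233)·49/18 = 124.70.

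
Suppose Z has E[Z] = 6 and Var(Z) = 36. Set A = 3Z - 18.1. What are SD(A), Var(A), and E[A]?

A = 3Z - 18.1 is linear with a = 3, b = -18.1.
SD(Z) = √36 = 6.
SD(A) = |a|·SD(Z) = |3|·6 = 18.
Var(A) = a²·Var(Z) = 3²·36 = 324 (the additive constant -18.1 does not affect variance).
E[A] = a·E[Z] + b = 3·6 + (-18.1) = -0.1.

SD(A) = 18, Var(A) = 324, E[A] = -0.1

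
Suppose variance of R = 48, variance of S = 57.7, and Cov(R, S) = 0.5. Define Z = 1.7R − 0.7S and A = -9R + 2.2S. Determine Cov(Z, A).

By bilinearity, Cov(Z, A) = ac·variance of R + bd·variance of S + (ad+bc)·Cov(R, S), with a=1.7, b=-0.7, c=-9, d=2.2.
ac·variance of R = 1.7·(-9)·48 = -734.4
bd·variance of S = (-0.7)·2.2·57.7 = -88.858
(ad+bc)·Cov(R, S) = (10.04)·0.5 = 5.02
Cov(Z, A) = -734.4 + (-88.858) + 5.02 = -818.238.

Cov(Z, A) = -818.238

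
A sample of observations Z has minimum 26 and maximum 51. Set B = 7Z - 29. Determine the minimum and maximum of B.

min(B) = 153, max(B) = 328

a = 7 > 0, so min(B) = a·min(Z)+b = 7·26 + (-29) = 153 and max(B) = 7·51 + (-29) = 328.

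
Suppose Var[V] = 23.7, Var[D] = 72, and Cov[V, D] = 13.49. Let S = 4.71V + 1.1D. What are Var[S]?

Var[S] = a²·Var[V] + b²·Var[D] + 2ab·Cov[V, D] with a = 4.71, b = 1.1.
= 4.71²·23.7 + 1.1²·72 + 2·4.71·1.1·13.49
= 525.76317 + 87.12 + 139.78338 = 752.66655.

Var[S] = 752.66655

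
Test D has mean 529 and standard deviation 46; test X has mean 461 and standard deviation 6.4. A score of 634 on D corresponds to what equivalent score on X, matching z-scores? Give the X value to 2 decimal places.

z = (634 − 529)/46 ≈ 2.2826.
X = 461 + z·6.4 = 461 + (634 − 529)·6.4/46 ≈ 475.61.

X = 475.61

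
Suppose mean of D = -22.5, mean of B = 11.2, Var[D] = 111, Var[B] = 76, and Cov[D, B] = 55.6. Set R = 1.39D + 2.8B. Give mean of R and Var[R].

mean of R = 1.39·mean of D + 2.8·mean of B = 1.39·(-22.5) + 2.8·11.2 = 0.085.
Var[R] = a²·Var[D] + b²·Var[B] + 2ab·Cov[D, B] with a = 1.39, b = 2.8.
= 1.39²·111 + 2.8²·76 + 2·1.39·2.8·55.6
= 214.4631 + 595.84 + 432.7904 = 1243.0935.

mean of R = 0.085, Var[R] = 1243.0935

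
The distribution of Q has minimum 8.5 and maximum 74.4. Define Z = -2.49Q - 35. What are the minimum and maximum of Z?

min(Z) = -220.256, max(Z) = -56.165

a = -2.49 < 0, so order reverses: min(Z) = a·max(Q)+b = (-2.49)·74.4 + (-35) = -220.256; max(Z) = a·min(Q)+b = (-2.49)·8.5 + (-35) = -56.165.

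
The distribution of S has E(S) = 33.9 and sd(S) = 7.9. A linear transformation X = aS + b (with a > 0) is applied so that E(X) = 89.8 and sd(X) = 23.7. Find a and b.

sd(X) = a·sd(S) (a > 0), so a = 23.7/7.9 = 3.
E(X) = a·E(S) + b, so b = 89.8 − 3·33.9 = -11.9.

a = 3, b = -11.9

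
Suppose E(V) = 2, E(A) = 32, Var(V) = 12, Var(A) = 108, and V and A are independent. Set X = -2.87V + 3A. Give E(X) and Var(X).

E(X) = 90.26, Var(X) = 1070.8428

E(X) = (-2.87)·E(V) + 3·E(A) = (-2.87)·2 + 3·32 = 90.26.
Var(X) = a²·Var(V) + b²·Var(A) + 2ab·Cov[V, A] with a = -2.87, b = 3.
Independence gives Cov[V, A] = 0.
= (-2.87)²·12 + 3²·108 + 2·(-2.87)·3·0
= 98.8428 + 972 + 0 = 1070.8428.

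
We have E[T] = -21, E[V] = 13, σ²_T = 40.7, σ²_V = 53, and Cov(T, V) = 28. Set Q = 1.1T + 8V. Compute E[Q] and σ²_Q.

E[Q] = 1.1·E[T] + 8·E[V] = 1.1·(-21) + 8·13 = 80.9.
σ²_Q = a²·σ²_T + b²·σ²_V + 2ab·Cov(T, V) with a = 1.1, b = 8.
= 1.1²·40.7 + 8²·53 + 2·1.1·8·28
= 49.247 + 3392 + 492.8 = 3934.047.

E[Q] = 80.9, σ²_Q = 3934.047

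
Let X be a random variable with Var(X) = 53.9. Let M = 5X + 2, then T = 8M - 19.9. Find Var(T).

Var(T) = 86240

Var(M) = 5²·53.9 = 1347.5.
Var(T) = 8²·1347.5 = 86240.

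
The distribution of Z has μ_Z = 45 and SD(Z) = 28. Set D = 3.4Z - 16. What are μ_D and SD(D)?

D = 3.4Z - 16 is linear with a = 3.4, b = -16.
μ_D = a·μ_Z + b = 3.4·45 + (-16) = 137.
SD(D) = |a|·SD(Z) = |3.4|·28 = 95.2.

μ_D = 137, SD(D) = 95.2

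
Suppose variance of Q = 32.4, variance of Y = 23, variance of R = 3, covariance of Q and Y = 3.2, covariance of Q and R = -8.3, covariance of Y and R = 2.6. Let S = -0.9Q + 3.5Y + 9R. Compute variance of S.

variance of S = a²·variance of Q + b²·variance of Y + c²·variance of R + 2ab·covariance of Q and Y + 2ac·covariance of Q and R + 2bc·covariance of Y and R, with a = -0.9, b = 3.5, c = 9.
= 26.244 + 281.75 + 243 + (-20.16) + 134.46 + 163.8
= 829.094.

variance of S = 829.094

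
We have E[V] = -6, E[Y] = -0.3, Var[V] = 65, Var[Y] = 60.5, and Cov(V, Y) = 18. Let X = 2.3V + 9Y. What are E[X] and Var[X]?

E[X] = 2.3·E[V] + 9·E[Y] = 2.3·(-6) + 9·(-0.3) = -16.5.
Var[X] = a²·Var[V] + b²·Var[Y] + 2ab·Cov(V, Y) with a = 2.3, b = 9.
= 2.3²·65 + 9²·60.5 + 2·2.3·9·18
= 343.85 + 4900.5 + 745.2 = 5989.55.

E[X] = -16.5, Var[X] = 5989.55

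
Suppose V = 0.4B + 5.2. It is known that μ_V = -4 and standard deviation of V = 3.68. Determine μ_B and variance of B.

μ_B = -23, variance of B = 84.64

From V = 0.4B + 5.2: μ_V = a·μ_B + b, so μ_B = (μ_V − b)/a = (-4 − 5.2)/0.4 = -23.
variance of V = 3.68² = 13.5424.
variance of V = a²·variance of B, so variance of B = 13.5424/0.4² = 84.64.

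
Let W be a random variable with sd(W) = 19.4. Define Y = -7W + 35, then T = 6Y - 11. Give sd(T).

sd(T) = 814.8

sd(Y) = |-7|·19.4 = 135.8.
sd(T) = |6|·135.8 = 814.8.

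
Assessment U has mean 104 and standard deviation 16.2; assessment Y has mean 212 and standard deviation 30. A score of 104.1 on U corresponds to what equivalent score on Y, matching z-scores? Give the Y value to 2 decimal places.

z = (104.1 − 104)/16.2 ≈ 0.0062.
Y = 212 + z·30 = 212 + (104.1 − 104)·30/16.2 ≈ 212.19.

Y = 212.19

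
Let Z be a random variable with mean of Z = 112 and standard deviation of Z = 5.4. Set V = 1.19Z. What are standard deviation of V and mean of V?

V = 1.19Z is linear with a = 1.19, b = 0.
standard deviation of V = |a|·standard deviation of Z = |1.19|·5.4 = 6.426.
mean of V = a·mean of Z + b = 1.19·112 = 133.28.

standard deviation of V = 6.426, mean of V = 133.28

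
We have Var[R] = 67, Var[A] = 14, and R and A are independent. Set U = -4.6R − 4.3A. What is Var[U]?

Var[U] = a²·Var[R] + b²·Var[A] + 2ab·covariance of R and A with a = -4.6, b = -4.3.
Independence gives covariance of R and A = 0.
= (-4.6)²·67 + (-4.3)²·14 + 2·(-4.6)·(-4.3)·0
= 1417.72 + 258.86 + 0 = 1676.58.

Var[U] = 1676.58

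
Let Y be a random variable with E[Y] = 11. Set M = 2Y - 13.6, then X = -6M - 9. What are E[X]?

E[M] = 2·11 + (-13.6) = 8.4.
E[X] = (-6)·8.4 + (-9) = -59.4.

E[X] = -59.4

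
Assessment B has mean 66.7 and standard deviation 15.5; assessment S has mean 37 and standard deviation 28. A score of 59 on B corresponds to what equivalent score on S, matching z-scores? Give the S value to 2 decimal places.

S = 23.09

z = (59 − 66.7)/15.5 ≈ -0.4968.
S = 37 + z·28 = 37 + (59 − 66.7)·28/15.5 ≈ 23.09.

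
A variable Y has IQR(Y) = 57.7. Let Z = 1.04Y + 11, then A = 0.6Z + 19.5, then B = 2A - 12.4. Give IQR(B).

IQR(Z) = |1.04|·57.7 = 60.008.
IQR(A) = |0.6|·60.008 = 36.0048.
IQR(B) = |2|·36.0048 = 72.0096.

IQR(B) = 72.0096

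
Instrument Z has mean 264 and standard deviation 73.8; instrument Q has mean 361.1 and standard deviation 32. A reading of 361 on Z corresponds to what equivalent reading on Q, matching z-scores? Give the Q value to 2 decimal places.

z = (361 − 264)/73.8 ≈ 1.3144.
Q = 361.1 + z·32 = 361.1 + (361 − 264)·32/73.8 ≈ 403.16.

Q = 403.16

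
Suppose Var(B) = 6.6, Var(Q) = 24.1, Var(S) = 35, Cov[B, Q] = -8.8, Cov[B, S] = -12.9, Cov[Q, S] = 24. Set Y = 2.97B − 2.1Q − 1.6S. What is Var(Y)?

Var(Y) = 647.75174

Var(Y) = a²·Var(B) + b²·Var(Q) + c²·Var(S) + 2ab·Cov[B, Q] + 2ac·Cov[B, S] + 2bc·Cov[Q, S], with a = 2.97, b = -2.1, c = -1.6.
= 58.21794 + 106.281 + 89.6 + 109.7712 + 122.6016 + 161.28
= 647.75174.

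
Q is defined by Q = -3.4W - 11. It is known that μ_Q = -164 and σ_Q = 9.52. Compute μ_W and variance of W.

From Q = -3.4W - 11: μ_Q = a·μ_W + b, so μ_W = (μ_Q − b)/a = (-164 − (-11))/(-3.4) = 45.
variance of Q = 9.52² = 90.6304.
variance of Q = a²·variance of W, so variance of W = 90.6304/(-3.4)² = 7.84.

μ_W = 45, variance of W = 7.84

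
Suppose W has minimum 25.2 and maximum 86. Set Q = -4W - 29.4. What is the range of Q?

Range of W = 86 − 25.2 = 60.8.
Range(Q) = |a|·Range(W) = |-4|·60.8 = 243.2.

Range(Q) = 243.2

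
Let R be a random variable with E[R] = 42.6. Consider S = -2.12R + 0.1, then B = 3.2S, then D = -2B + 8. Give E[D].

E[S] = (-2.12)·42.6 + 0.1 = -90.212.
E[B] = 3.2·(-90.212) = -288.6784.
E[D] = (-2)·(-288.6784) + 8 = 585.3568.

E[D] = 585.3568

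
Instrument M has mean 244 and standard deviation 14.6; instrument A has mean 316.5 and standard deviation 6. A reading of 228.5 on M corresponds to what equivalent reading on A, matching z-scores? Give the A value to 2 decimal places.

A = 310.13

z = (228.5 − 244)/14.6 ≈ -1.0616.
A = 316.5 + z·6 = 316.5 + (228.5 − 244)·6/14.6 ≈ 310.13.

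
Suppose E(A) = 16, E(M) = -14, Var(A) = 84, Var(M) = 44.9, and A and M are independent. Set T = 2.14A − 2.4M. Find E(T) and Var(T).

E(T) = 67.84, Var(T) = 643.3104

E(T) = 2.14·E(A) + (-2.4)·E(M) = 2.14·16 + (-2.4)·(-14) = 67.84.
Var(T) = a²·Var(A) + b²·Var(M) + 2ab·covariance of A and M with a = 2.14, b = -2.4.
Independence gives covariance of A and M = 0.
= 2.14²·84 + (-2.4)²·44.9 + 2·2.14·(-2.4)·0
= 384.6864 + 258.624 + 0 = 643.3104.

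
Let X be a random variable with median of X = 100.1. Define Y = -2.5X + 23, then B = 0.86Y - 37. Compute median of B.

median of B = -232.435

median of Y = (-2.5)·100.1 + 23 = -227.25.
median of B = 0.86·(-227.25) + (-37) = -232.435.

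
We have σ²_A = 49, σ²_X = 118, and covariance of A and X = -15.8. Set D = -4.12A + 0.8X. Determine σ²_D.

σ²_D = a²·σ²_A + b²·σ²_X + 2ab·covariance of A and X with a = -4.12, b = 0.8.
= (-4.12)²·49 + 0.8²·118 + 2·(-4.12)·0.8·(-15.8)
= 831.7456 + 75.52 + 104.1536 = 1011.4192.

σ²_D = 1011.4192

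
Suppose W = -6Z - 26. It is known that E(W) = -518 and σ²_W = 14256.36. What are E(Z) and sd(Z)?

From W = -6Z - 26: E(W) = a·E(Z) + b, so E(Z) = (E(W) − b)/a = (-518 − (-26))/(-6) = 82.
sd(W) = √14256.36 = 119.4.
sd(W) = |a|·sd(Z), so sd(Z) = 119.4/|-6| = 19.9.

E(Z) = 82, sd(Z) = 19.9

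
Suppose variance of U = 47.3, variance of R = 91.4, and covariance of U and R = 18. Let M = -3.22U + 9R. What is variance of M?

variance of M = a²·variance of U + b²·variance of R + 2ab·covariance of U and R with a = -3.22, b = 9.
= (-3.22)²·47.3 + 9²·91.4 + 2·(-3.22)·9·18
= 490.42532 + 7403.4 + (-1043.28) = 6850.54532.

variance of M = 6850.54532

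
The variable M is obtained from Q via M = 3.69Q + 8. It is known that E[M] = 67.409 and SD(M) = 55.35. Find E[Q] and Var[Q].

E[Q] = 16.1, Var[Q] = 225

From M = 3.69Q + 8: E[M] = a·E[Q] + b, so E[Q] = (E[M] − b)/a = (67.409 − 8)/3.69 = 16.1.
Var[M] = 55.35² = 3063.6225.
Var[M] = a²·Var[Q], so Var[Q] = 3063.6225/3.69² = 225.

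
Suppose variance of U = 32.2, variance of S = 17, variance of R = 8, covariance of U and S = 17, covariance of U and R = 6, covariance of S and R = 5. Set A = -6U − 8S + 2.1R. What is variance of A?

variance of A = 3595.28

variance of A = a²·variance of U + b²·variance of S + c²·variance of R + 2ab·covariance of U and S + 2ac·covariance of U and R + 2bc·covariance of S and R, with a = -6, b = -8, c = 2.1.
= 1159.2 + 1088 + 35.28 + 1632 + (-151.2) + (-168)
= 3595.28.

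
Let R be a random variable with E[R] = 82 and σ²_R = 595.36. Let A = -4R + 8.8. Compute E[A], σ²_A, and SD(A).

E[A] = -319.2, σ²_A = 9525.76, SD(A) = 97.6

A = -4R + 8.8 is linear with a = -4, b = 8.8.
E[A] = a·E[R] + b = (-4)·82 + 8.8 = -319.2.
σ²_A = a²·σ²_R = (-4)²·595.36 = 9525.76 (the additive constant 8.8 does not affect variance).
SD(R) = √595.36 = 24.4.
SD(A) = |a|·SD(R) = |-4|·24.4 = 97.6.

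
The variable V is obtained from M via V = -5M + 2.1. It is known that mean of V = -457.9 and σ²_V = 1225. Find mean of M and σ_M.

mean of M = 92, σ_M = 7

From V = -5M + 2.1: mean of V = a·mean of M + b, so mean of M = (mean of V − b)/a = (-457.9 − 2.1)/(-5) = 92.
σ_V = √1225 = 35.
σ_V = |a|·σ_M, so σ_M = 35/|-5| = 7.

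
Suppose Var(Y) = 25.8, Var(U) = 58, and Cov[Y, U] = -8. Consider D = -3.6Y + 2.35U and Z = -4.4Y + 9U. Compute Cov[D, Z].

By bilinearity, Cov[D, Z] = ac·Var(Y) + bd·Var(U) + (ad+bc)·Cov[Y, U], with a=-3.6, b=2.35, c=-4.4, d=9.
ac·Var(Y) = (-3.6)·(-4.4)·25.8 = 408.672
bd·Var(U) = 2.35·9·58 = 1226.7
(ad+bc)·Cov[Y, U] = (-42.74)·(-8) = 341.92
Cov[D, Z] = 408.672 + 1226.7 + 341.92 = 1977.292.

Cov[D, Z] = 1977.292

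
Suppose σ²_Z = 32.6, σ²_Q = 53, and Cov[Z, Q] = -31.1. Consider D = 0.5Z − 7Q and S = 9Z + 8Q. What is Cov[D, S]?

By bilinearity, Cov[D, S] = ac·σ²_Z + bd·σ²_Q + (ad+bc)·Cov[Z, Q], with a=0.5, b=-7, c=9, d=8.
ac·σ²_Z = 0.5·9·32.6 = 146.7
bd·σ²_Q = (-7)·8·53 = -2968
(ad+bc)·Cov[Z, Q] = (-59)·(-31.1) = 1834.9
Cov[D, S] = 146.7 + (-2968) + 1834.9 = -986.4.

Cov[D, S] = -986.4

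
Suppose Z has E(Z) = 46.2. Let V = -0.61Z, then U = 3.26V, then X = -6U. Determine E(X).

E(X) = 551.23992

E(V) = (-0.61)·46.2 = -28.182.
E(U) = 3.26·(-28.182) = -91.87332.
E(X) = (-6)·(-91.87332) = 551.23992.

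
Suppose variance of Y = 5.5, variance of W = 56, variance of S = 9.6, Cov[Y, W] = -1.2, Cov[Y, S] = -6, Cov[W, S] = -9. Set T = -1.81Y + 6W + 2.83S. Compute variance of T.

variance of T = a²·variance of Y + b²·variance of W + c²·variance of S + 2ab·Cov[Y, W] + 2ac·Cov[Y, S] + 2bc·Cov[W, S], with a = -1.81, b = 6, c = 2.83.
= 18.01855 + 2016 + 76.88544 + 26.064 + 61.4676 + (-305.64)
= 1892.79559.

variance of T = 1892.79559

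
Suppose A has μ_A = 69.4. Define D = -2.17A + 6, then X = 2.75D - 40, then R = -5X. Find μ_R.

μ_D = (-2.17)·69.4 + 6 = -144.598.
μ_X = 2.75·(-144.598) + (-40) = -437.6445.
μ_R = (-5)·(-437.6445) = 2188.2225.

μ_R = 2188.2225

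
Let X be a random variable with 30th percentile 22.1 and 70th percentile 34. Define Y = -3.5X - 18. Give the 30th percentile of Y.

30th percentile of Y = -137

Since a = -3.5 < 0 the transformation is decreasing, reversing order: the 30th percentile of Y corresponds to the 70th percentile of X.
So P_{30}(Y) = a·P_{70}(X) + b = (-3.5)·34 + (-18) = -137.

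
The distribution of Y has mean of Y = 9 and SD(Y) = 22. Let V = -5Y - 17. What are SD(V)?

SD(V) = 110

V = -5Y - 17 is linear with a = -5, b = -17.
SD(V) = |a|·SD(Y) = |-5|·22 = 110.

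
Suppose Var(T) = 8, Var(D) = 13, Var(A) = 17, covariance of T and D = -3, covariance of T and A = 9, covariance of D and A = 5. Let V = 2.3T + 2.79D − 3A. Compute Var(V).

Var(V) = 50.1113

Var(V) = a²·Var(T) + b²·Var(D) + c²·Var(A) + 2ab·covariance of T and D + 2ac·covariance of T and A + 2bc·covariance of D and A, with a = 2.3, b = 2.79, c = -3.
= 42.32 + 101.1933 + 153 + (-38.502) + (-124.2) + (-83.7)
= 50.1113.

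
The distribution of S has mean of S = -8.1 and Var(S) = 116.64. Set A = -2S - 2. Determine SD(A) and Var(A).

SD(A) = 21.6, Var(A) = 466.56

A = -2S - 2 is linear with a = -2, b = -2.
SD(S) = √116.64 = 10.8.
SD(A) = |a|·SD(S) = |-2|·10.8 = 21.6.
Var(A) = a²·Var(S) = (-2)²·116.64 = 466.56 (the additive constant -2 does not affect variance).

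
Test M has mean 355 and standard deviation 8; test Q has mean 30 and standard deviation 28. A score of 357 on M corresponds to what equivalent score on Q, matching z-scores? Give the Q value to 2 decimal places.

z = (357 − 355)/8 = 0.25.
Q = 30 + z·28 = 30 + (357 − 355)·28/8 = 37.00.

Q = 37.00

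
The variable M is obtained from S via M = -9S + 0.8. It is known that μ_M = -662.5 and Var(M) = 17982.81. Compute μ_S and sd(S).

From M = -9S + 0.8: μ_M = a·μ_S + b, so μ_S = (μ_M − b)/a = (-662.5 − 0.8)/(-9) = 73.7.
sd(M) = √17982.81 = 134.1.
sd(M) = |a|·sd(S), so sd(S) = 134.1/|-9| = 14.9.

μ_S = 73.7, sd(S) = 14.9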